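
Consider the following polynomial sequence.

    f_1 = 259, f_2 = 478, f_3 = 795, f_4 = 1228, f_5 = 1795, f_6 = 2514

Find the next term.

First differences: 219 , 317 , 433 , 567 , 719
Second differences: 98 , 116 , 134 , 152
Third differences: 18 , 18 , 18
The third differences are constant (18).
152 + 18 = 170;  719 + 170 = 889;  2514 + 889 = 3403

3403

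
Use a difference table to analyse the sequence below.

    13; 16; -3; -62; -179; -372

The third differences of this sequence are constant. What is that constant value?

-18

First differences: 3, -19, -59, -117, -193
Second differences: -22, -40, -58, -76
Third differences: -18, -18, -18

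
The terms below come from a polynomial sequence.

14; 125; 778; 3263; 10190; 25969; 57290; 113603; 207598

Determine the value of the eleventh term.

578474

D1: 111  653  2485  6927  15779  31321  56313  93995
D2: 542  1832  4442  8852  15542  24992  37682
D3: 1290  2610  4410  6690  9450  12690
D4: 1320  1800  2280  2760  3240
D5: 480  480  480  480
The fifth differences are constant (480).
3240 + 480 = 3720;  12690 + 3720 = 16410;  37682 + 16410 = 54092;  93995 + 54092 = 148087;  207598 + 148087 = 355685
3720 + 480 = 4200;  16410 + 4200 = 20610;  54092 + 20610 = 74702;  148087 + 74702 = 222789;  355685 + 222789 = 578474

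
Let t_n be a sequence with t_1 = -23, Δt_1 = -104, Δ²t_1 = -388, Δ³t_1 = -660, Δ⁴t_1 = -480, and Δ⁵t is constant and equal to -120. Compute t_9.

-88999

Build the table forward from the leading diagonal:
Fifth differences: -120  -120  -120  -120  -120  -120  -120  -120  -120
Fourth differences: -480  -600  -720  -840  -960  -1080  -1200  -1320  -1440
Third differences: -660  -1140  -1740  -2460  -3300  -4260  -5340  -6540  -7860
Second differences: -388  -1048  -2188  -3928  -6388  -9688  -13948  -19288  -25828
First differences: -104  -492  -1540  -3728  -7656  -14044  -23732  -37680  -56968
t: -23  -127  -619  -2159  -5887  -13543  -27587  -51319  -88999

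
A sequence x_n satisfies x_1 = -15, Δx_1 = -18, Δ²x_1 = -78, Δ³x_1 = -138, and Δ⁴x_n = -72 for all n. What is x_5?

Build the table forward from the leading diagonal:
Δ⁴: -72, -72, -72, -72, -72
Δ³: -138, -210, -282, -354, -426
Δ²: -78, -216, -426, -708, -1062
Δ: -18, -96, -312, -738, -1446
x: -15, -33, -129, -441, -1179

-1179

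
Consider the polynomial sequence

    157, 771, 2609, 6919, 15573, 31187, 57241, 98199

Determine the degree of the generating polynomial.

5

Δ: 614, 1838, 4310, 8654, 15614, 26054, 40958
Δ²: 1224, 2472, 4344, 6960, 10440, 14904
Δ³: 1248, 1872, 2616, 3480, 4464
Δ⁴: 624, 744, 864, 984
Δ⁵: 120, 120, 120
The fifth differences are constant, so the polynomial has degree 5.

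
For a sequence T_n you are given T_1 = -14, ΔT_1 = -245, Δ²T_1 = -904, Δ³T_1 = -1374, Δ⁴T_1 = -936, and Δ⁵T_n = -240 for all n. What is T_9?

Build the table forward from the leading diagonal:
Fifth differences: -240  -240  -240  -240  -240  -240  -240  -240  -240
Fourth differences: -936  -1176  -1416  -1656  -1896  -2136  -2376  -2616  -2856
Third differences: -1374  -2310  -3486  -4902  -6558  -8454  -10590  -12966  -15582
Second differences: -904  -2278  -4588  -8074  -12976  -19534  -27988  -38578  -51544
First differences: -245  -1149  -3427  -8015  -16089  -29065  -48599  -76587  -115165
T: -14  -259  -1408  -4835  -12850  -28939  -58004  -106603  -183190

-183190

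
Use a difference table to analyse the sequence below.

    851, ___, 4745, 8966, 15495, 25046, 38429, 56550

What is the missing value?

2214

Using the last 6 terms:
First differences: 4221  6529  9551  13383  18121
Second differences: 2308  3022  3832  4738
Third differences: 714  810  906
Fourth differences: 96  96
Constant fourth difference = 96.
Extend backward: 714 − 96 = 618;  2308 − 618 = 1690;  4221 − 1690 = 2531;  4745 − 2531 = 2214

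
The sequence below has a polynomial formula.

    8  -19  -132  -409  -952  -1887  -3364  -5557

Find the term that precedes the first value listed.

First differences: -27, -113, -277, -543, -935, -1477, -2193
Second differences: -86, -164, -266, -392, -542, -716
Third differences: -78, -102, -126, -150, -174
Fourth differences: -24, -24, -24, -24
The fourth differences are constant at -24.
Work back: -78 + 24 = -54;  -86 + 54 = -32;  -27 + 32 = 5;  8 − 5 = 3

3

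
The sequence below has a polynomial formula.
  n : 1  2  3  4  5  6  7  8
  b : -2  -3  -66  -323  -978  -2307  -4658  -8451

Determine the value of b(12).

-48963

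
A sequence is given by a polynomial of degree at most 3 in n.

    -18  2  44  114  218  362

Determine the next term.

552

20, 42, 70, 104, 144
22, 28, 34, 40
6, 6, 6
The third differences are constant (6).
40 + 6 = 46;  144 + 46 = 190;  362 + 190 = 552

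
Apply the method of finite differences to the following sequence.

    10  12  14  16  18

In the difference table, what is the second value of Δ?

D1: 2, 2, 2, 2

2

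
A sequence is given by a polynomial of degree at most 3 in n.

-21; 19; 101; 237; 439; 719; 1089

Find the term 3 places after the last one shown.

2859

Δ: 40, 82, 136, 202, 280, 370
Δ²: 42, 54, 66, 78, 90
Δ³: 12, 12, 12, 12
Constant third difference = 12, so extend:
90 + 12 = 102;  370 + 102 = 472;  1089 + 472 = 1561
102 + 12 = 114;  472 + 114 = 586;  1561 + 586 = 2147
114 + 12 = 126;  586 + 126 = 712;  2147 + 712 = 2859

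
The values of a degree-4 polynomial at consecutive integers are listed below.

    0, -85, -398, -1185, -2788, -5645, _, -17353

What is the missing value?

-10290

Using the first 6 terms:
First differences: -85  -313  -787  -1603  -2857
Second differences: -228  -474  -816  -1254
Third differences: -246  -342  -438
Fourth differences: -96  -96
Constant fourth difference = -96.
Extend forward: -438 − 96 = -534;  -1254 − 534 = -1788;  -2857 − 1788 = -4645;  -5645 − 4645 = -10290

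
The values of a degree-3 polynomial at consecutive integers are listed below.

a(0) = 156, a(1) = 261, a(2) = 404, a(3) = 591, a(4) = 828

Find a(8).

Δ: 105 , 143 , 187 , 237
Δ²: 38 , 44 , 50
Δ³: 6 , 6
Constant third difference = 6, so extend:
50 + 6 = 56;  237 + 56 = 293;  828 + 293 = 1121
56 + 6 = 62;  293 + 62 = 355;  1121 + 355 = 1476
62 + 6 = 68;  355 + 68 = 423;  1476 + 423 = 1899
68 + 6 = 74;  423 + 74 = 497;  1899 + 497 = 2396

2396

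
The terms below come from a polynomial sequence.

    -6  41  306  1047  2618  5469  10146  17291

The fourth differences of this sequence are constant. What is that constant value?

First differences: 47, 265, 741, 1571, 2851, 4677, 7145
Second differences: 218, 476, 830, 1280, 1826, 2468
Third differences: 258, 354, 450, 546, 642
Fourth differences: 96, 96, 96, 96

96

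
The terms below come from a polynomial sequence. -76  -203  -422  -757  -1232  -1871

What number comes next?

Δ: -127, -219, -335, -475, -639
Δ²: -92, -116, -140, -164
Δ³: -24, -24, -24
Third differences constant at -24.
-164 − 24 = -188;  -639 − 188 = -827;  -1871 − 827 = -2698

-2698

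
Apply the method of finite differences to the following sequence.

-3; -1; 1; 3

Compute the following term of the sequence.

5

2, 2, 2
Constant first difference = 2, so extend:
3 + 2 = 5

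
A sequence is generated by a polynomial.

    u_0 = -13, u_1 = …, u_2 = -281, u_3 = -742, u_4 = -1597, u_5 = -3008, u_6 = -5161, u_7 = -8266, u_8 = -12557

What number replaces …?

-76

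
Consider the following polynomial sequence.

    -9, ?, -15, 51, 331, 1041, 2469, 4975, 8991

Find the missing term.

Using the last 7 terms:
D1: 66  280  710  1428  2506  4016
D2: 214  430  718  1078  1510
D3: 216  288  360  432
D4: 72  72  72
Constant fourth difference = 72.
Extend backward: 216 − 72 = 144;  214 − 144 = 70;  66 − 70 = -4;  -15 + 4 = -11

-11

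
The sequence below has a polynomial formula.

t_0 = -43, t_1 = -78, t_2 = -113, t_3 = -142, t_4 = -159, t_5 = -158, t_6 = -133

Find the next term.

First differences: -35  -35  -29  -17  1  25
Second differences: 0  6  12  18  24
Third differences: 6  6  6  6
The third differences are constant (6).
24 + 6 = 30;  25 + 30 = 55;  -133 + 55 = -78

-78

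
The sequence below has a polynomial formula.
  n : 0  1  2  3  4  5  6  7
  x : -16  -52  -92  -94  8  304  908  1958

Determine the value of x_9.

6068

-36, -40, -2, 102, 296, 604, 1050
-4, 38, 104, 194, 308, 446
42, 66, 90, 114, 138
24, 24, 24, 24
Constant fourth difference = 24, so extend:
138 + 24 = 162;  446 + 162 = 608;  1050 + 608 = 1658;  1958 + 1658 = 3616
162 + 24 = 186;  608 + 186 = 794;  1658 + 794 = 2452;  3616 + 2452 = 6068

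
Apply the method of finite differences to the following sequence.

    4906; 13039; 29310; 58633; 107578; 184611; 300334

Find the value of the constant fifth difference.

Δ: 8133, 16271, 29323, 48945, 77033, 115723
Δ²: 8138, 13052, 19622, 28088, 38690
Δ³: 4914, 6570, 8466, 10602
Δ⁴: 1656, 1896, 2136
Δ⁵: 240, 240

240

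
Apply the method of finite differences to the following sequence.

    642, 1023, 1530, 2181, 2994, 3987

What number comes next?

5178

D1: 381 , 507 , 651 , 813 , 993
D2: 126 , 144 , 162 , 180
D3: 18 , 18 , 18
Constant third difference = 18, so extend:
180 + 18 = 198;  993 + 198 = 1191;  3987 + 1191 = 5178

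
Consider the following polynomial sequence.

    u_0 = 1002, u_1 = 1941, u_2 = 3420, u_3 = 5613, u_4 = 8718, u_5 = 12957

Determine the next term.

D1: 939  1479  2193  3105  4239
D2: 540  714  912  1134
D3: 174  198  222
D4: 24  24
Constant fourth difference = 24, so extend:
222 + 24 = 246;  1134 + 246 = 1380;  4239 + 1380 = 5619;  12957 + 5619 = 18576

18576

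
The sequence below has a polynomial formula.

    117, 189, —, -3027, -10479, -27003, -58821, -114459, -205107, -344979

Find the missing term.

Using the last 7 terms:
Δ: -7452  -16524  -31818  -55638  -90648  -139872
Δ²: -9072  -15294  -23820  -35010  -49224
Δ³: -6222  -8526  -11190  -14214
Δ⁴: -2304  -2664  -3024
Δ⁵: -360  -360
Constant fifth difference = -360.
Extend backward: -2304 + 360 = -1944;  -6222 + 1944 = -4278;  -9072 + 4278 = -4794;  -7452 + 4794 = -2658;  -3027 + 2658 = -369

-369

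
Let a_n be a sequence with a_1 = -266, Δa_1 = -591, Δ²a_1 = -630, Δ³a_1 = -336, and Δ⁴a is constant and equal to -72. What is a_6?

-13241

Build the table forward from the leading diagonal:
Δ⁴: -72  -72  -72  -72  -72  -72
Δ³: -336  -408  -480  -552  -624  -696
Δ²: -630  -966  -1374  -1854  -2406  -3030
Δ: -591  -1221  -2187  -3561  -5415  -7821
a: -266  -857  -2078  -4265  -7826  -13241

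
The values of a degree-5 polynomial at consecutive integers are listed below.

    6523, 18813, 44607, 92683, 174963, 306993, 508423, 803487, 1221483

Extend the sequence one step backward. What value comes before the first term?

Δ: 12290, 25794, 48076, 82280, 132030, 201430, 295064, 417996
Δ²: 13504, 22282, 34204, 49750, 69400, 93634, 122932
Δ³: 8778, 11922, 15546, 19650, 24234, 29298
Δ⁴: 3144, 3624, 4104, 4584, 5064
Δ⁵: 480, 480, 480, 480
The fifth differences are constant at 480.
Work back: 3144 − 480 = 2664;  8778 − 2664 = 6114;  13504 − 6114 = 7390;  12290 − 7390 = 4900;  6523 − 4900 = 1623

1623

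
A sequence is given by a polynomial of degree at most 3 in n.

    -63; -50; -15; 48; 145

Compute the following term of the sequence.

First differences: 13  35  63  97
Second differences: 22  28  34
Third differences: 6  6
Third differences constant at 6.
34 + 6 = 40;  97 + 40 = 137;  145 + 137 = 282

282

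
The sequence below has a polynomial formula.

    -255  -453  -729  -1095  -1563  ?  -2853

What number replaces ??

-2145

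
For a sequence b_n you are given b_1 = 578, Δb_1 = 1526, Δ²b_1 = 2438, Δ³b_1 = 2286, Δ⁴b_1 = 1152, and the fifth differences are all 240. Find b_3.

Build the table forward from the leading diagonal:
D5: 240  240  240
D4: 1152  1392  1632
D3: 2286  3438  4830
D2: 2438  4724  8162
D1: 1526  3964  8688
b: 578  2104  6068

6068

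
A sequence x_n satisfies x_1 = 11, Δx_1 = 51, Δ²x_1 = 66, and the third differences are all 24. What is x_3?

Build the table forward from the leading diagonal:
D3: 24, 24, 24
D2: 66, 90, 114
D1: 51, 117, 207
x: 11, 62, 179

179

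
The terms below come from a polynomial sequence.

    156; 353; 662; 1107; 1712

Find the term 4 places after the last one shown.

6212

First differences: 197  309  445  605
Second differences: 112  136  160
Third differences: 24  24
The third differences are constant (24).
160 + 24 = 184;  605 + 184 = 789;  1712 + 789 = 2501
184 + 24 = 208;  789 + 208 = 997;  2501 + 997 = 3498
208 + 24 = 232;  997 + 232 = 1229;  3498 + 1229 = 4727
232 + 24 = 256;  1229 + 256 = 1485;  4727 + 1485 = 6212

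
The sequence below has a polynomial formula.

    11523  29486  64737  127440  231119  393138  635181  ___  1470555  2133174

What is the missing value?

983732

Using the first 7 terms:
D1: 17963, 35251, 62703, 103679, 162019, 242043
D2: 17288, 27452, 40976, 58340, 80024
D3: 10164, 13524, 17364, 21684
D4: 3360, 3840, 4320
D5: 480, 480
Constant fifth difference = 480.
Extend forward: 4320 + 480 = 4800;  21684 + 4800 = 26484;  80024 + 26484 = 106508;  242043 + 106508 = 348551;  635181 + 348551 = 983732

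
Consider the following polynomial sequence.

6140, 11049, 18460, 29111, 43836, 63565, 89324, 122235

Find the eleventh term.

First differences: 4909 , 7411 , 10651 , 14725 , 19729 , 25759 , 32911
Second differences: 2502 , 3240 , 4074 , 5004 , 6030 , 7152
Third differences: 738 , 834 , 930 , 1026 , 1122
Fourth differences: 96 , 96 , 96 , 96
Constant fourth difference = 96, so extend:
1122 + 96 = 1218;  7152 + 1218 = 8370;  32911 + 8370 = 41281;  122235 + 41281 = 163516
1218 + 96 = 1314;  8370 + 1314 = 9684;  41281 + 9684 = 50965;  163516 + 50965 = 214481
1314 + 96 = 1410;  9684 + 1410 = 11094;  50965 + 11094 = 62059;  214481 + 62059 = 276540

276540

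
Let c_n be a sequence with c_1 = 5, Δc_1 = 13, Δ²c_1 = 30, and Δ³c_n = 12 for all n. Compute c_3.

61

Build the table forward from the leading diagonal:
Third differences: 12, 12, 12
Second differences: 30, 42, 54
First differences: 13, 43, 85
c: 5, 18, 61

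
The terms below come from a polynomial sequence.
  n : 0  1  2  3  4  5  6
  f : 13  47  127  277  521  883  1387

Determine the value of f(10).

5303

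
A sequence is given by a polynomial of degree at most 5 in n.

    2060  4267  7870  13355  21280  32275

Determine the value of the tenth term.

122075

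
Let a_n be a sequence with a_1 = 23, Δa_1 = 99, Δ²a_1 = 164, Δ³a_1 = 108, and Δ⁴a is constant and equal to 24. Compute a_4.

920

Build the table forward from the leading diagonal:
D4: 24  24  24  24
D3: 108  132  156  180
D2: 164  272  404  560
D1: 99  263  535  939
a: 23  122  385  920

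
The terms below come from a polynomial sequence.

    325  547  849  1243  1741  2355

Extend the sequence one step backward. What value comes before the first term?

222, 302, 394, 498, 614
80, 92, 104, 116
12, 12, 12
The third differences are constant at 12.
Work back: 80 − 12 = 68;  222 − 68 = 154;  325 − 154 = 171

171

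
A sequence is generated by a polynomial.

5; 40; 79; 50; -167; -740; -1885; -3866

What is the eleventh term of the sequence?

D1: 35, 39, -29, -217, -573, -1145, -1981
D2: 4, -68, -188, -356, -572, -836
D3: -72, -120, -168, -216, -264
D4: -48, -48, -48, -48
The fourth differences are constant (-48).
-264 − 48 = -312;  -836 − 312 = -1148;  -1981 − 1148 = -3129;  -3866 − 3129 = -6995
-312 − 48 = -360;  -1148 − 360 = -1508;  -3129 − 1508 = -4637;  -6995 − 4637 = -11632
-360 − 48 = -408;  -1508 − 408 = -1916;  -4637 − 1916 = -6553;  -11632 − 6553 = -18185

-18185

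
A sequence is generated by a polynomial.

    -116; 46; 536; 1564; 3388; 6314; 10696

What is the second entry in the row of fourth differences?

First differences: 162, 490, 1028, 1824, 2926, 4382
Second differences: 328, 538, 796, 1102, 1456
Third differences: 210, 258, 306, 354
Fourth differences: 48, 48, 48

48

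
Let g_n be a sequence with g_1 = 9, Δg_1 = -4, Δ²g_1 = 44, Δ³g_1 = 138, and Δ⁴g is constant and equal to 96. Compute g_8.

9095

Build the table forward from the leading diagonal:
Δ⁴: 96  96  96  96  96  96  96  96
Δ³: 138  234  330  426  522  618  714  810
Δ²: 44  182  416  746  1172  1694  2312  3026
Δ: -4  40  222  638  1384  2556  4250  6562
g: 9  5  45  267  905  2289  4845  9095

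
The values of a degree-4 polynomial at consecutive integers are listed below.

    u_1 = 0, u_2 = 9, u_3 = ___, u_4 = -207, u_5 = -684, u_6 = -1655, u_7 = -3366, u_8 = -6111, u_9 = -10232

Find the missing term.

-26

Using the last 6 terms:
Δ: -477, -971, -1711, -2745, -4121
Δ²: -494, -740, -1034, -1376
Δ³: -246, -294, -342
Δ⁴: -48, -48
Constant fourth difference = -48.
Extend backward: -246 + 48 = -198;  -494 + 198 = -296;  -477 + 296 = -181;  -207 + 181 = -26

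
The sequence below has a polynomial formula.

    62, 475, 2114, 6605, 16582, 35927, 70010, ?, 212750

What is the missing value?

125929

Using the first 7 terms:
D1: 413  1639  4491  9977  19345  34083
D2: 1226  2852  5486  9368  14738
D3: 1626  2634  3882  5370
D4: 1008  1248  1488
D5: 240  240
Constant fifth difference = 240.
Extend forward: 1488 + 240 = 1728;  5370 + 1728 = 7098;  14738 + 7098 = 21836;  34083 + 21836 = 55919;  70010 + 55919 = 125929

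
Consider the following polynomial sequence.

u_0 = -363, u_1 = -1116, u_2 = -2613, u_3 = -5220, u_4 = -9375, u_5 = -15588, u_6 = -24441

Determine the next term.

-753  -1497  -2607  -4155  -6213  -8853
-744  -1110  -1548  -2058  -2640
-366  -438  -510  -582
-72  -72  -72
The fourth differences are constant (-72).
-582 − 72 = -654;  -2640 − 654 = -3294;  -8853 − 3294 = -12147;  -24441 − 12147 = -36588

-36588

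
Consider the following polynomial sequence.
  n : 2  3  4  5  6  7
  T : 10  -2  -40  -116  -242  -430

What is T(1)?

8

D1: -12, -38, -76, -126, -188
D2: -26, -38, -50, -62
D3: -12, -12, -12
The third differences are constant at -12.
Work back: -26 + 12 = -14;  -12 + 14 = 2;  10 − 2 = 8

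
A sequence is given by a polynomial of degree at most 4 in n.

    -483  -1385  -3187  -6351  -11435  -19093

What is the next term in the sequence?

First differences: -902 , -1802 , -3164 , -5084 , -7658
Second differences: -900 , -1362 , -1920 , -2574
Third differences: -462 , -558 , -654
Fourth differences: -96 , -96
Fourth differences constant at -96.
-654 − 96 = -750;  -2574 − 750 = -3324;  -7658 − 3324 = -10982;  -19093 − 10982 = -30075

-30075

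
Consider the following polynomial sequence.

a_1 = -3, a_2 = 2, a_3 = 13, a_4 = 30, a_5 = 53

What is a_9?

205

D1: 5, 11, 17, 23
D2: 6, 6, 6
Second differences constant at 6.
23 + 6 = 29;  53 + 29 = 82
29 + 6 = 35;  82 + 35 = 117
35 + 6 = 41;  117 + 41 = 158
41 + 6 = 47;  158 + 47 = 205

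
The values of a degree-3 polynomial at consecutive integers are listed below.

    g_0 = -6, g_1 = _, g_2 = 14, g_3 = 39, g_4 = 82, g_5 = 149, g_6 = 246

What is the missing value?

Using the last 5 terms:
D1: 25  43  67  97
D2: 18  24  30
D3: 6  6
Constant third difference = 6.
Extend backward: 18 − 6 = 12;  25 − 12 = 13;  14 − 13 = 1

1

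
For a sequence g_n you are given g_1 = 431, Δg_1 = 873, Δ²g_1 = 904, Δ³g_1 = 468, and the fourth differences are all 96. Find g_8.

45266

Build the table forward from the leading diagonal:
Fourth differences: 96  96  96  96  96  96  96  96
Third differences: 468  564  660  756  852  948  1044  1140
Second differences: 904  1372  1936  2596  3352  4204  5152  6196
First differences: 873  1777  3149  5085  7681  11033  15237  20389
g: 431  1304  3081  6230  11315  18996  30029  45266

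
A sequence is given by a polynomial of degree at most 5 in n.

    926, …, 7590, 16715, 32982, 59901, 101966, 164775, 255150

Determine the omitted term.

Using the last 7 terms:
9125, 16267, 26919, 42065, 62809, 90375
7142, 10652, 15146, 20744, 27566
3510, 4494, 5598, 6822
984, 1104, 1224
120, 120
Constant fifth difference = 120.
Extend backward: 984 − 120 = 864;  3510 − 864 = 2646;  7142 − 2646 = 4496;  9125 − 4496 = 4629;  7590 − 4629 = 2961

2961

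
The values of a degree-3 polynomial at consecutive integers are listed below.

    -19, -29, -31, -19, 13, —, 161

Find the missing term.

Using the first 5 terms:
-10, -2, 12, 32
8, 14, 20
6, 6
Constant third difference = 6.
Extend forward: 20 + 6 = 26;  32 + 26 = 58;  13 + 58 = 71

71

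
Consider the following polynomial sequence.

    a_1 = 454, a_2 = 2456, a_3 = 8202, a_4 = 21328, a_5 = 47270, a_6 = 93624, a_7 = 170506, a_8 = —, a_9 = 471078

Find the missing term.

Using the first 7 terms:
2002  5746  13126  25942  46354  76882
3744  7380  12816  20412  30528
3636  5436  7596  10116
1800  2160  2520
360  360
Constant fifth difference = 360.
Extend forward: 2520 + 360 = 2880;  10116 + 2880 = 12996;  30528 + 12996 = 43524;  76882 + 43524 = 120406;  170506 + 120406 = 290912

290912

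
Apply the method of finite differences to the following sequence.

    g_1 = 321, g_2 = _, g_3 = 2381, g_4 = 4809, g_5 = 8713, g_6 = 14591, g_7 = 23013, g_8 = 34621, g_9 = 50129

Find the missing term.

1003

Using the last 7 terms:
First differences: 2428, 3904, 5878, 8422, 11608, 15508
Second differences: 1476, 1974, 2544, 3186, 3900
Third differences: 498, 570, 642, 714
Fourth differences: 72, 72, 72
Constant fourth difference = 72.
Extend backward: 498 − 72 = 426;  1476 − 426 = 1050;  2428 − 1050 = 1378;  2381 − 1378 = 1003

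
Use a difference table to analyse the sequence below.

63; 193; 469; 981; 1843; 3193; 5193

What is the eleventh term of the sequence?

23773

First differences: 130, 276, 512, 862, 1350, 2000
Second differences: 146, 236, 350, 488, 650
Third differences: 90, 114, 138, 162
Fourth differences: 24, 24, 24
Constant fourth difference = 24, so extend:
162 + 24 = 186;  650 + 186 = 836;  2000 + 836 = 2836;  5193 + 2836 = 8029
186 + 24 = 210;  836 + 210 = 1046;  2836 + 1046 = 3882;  8029 + 3882 = 11911
210 + 24 = 234;  1046 + 234 = 1280;  3882 + 1280 = 5162;  11911 + 5162 = 17073
234 + 24 = 258;  1280 + 258 = 1538;  5162 + 1538 = 6700;  17073 + 6700 = 23773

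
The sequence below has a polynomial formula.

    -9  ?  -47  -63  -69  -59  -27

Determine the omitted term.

-27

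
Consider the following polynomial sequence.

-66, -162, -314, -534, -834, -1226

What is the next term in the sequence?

First differences: -96  -152  -220  -300  -392
Second differences: -56  -68  -80  -92
Third differences: -12  -12  -12
Constant third difference = -12, so extend:
-92 − 12 = -104;  -392 − 104 = -496;  -1226 − 496 = -1722

-1722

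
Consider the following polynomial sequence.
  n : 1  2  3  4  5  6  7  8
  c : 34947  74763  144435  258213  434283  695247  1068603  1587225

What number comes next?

2289843

Δ: 39816  69672  113778  176070  260964  373356  518622
Δ²: 29856  44106  62292  84894  112392  145266
Δ³: 14250  18186  22602  27498  32874
Δ⁴: 3936  4416  4896  5376
Δ⁵: 480  480  480
The fifth differences are constant (480).
5376 + 480 = 5856;  32874 + 5856 = 38730;  145266 + 38730 = 183996;  518622 + 183996 = 702618;  1587225 + 702618 = 2289843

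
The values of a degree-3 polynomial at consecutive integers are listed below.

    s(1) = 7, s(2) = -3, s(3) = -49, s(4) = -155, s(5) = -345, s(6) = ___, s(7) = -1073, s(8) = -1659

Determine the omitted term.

Using the first 5 terms:
D1: -10  -46  -106  -190
D2: -36  -60  -84
D3: -24  -24
Constant third difference = -24.
Extend forward: -84 − 24 = -108;  -190 − 108 = -298;  -345 − 298 = -643

-643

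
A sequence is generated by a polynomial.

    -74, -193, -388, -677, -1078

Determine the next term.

-1609

D1: -119, -195, -289, -401
D2: -76, -94, -112
D3: -18, -18
Third differences constant at -18.
-112 − 18 = -130;  -401 − 130 = -531;  -1078 − 531 = -1609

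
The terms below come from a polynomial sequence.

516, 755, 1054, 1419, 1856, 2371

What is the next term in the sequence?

239  299  365  437  515
60  66  72  78
6  6  6
Constant third difference = 6, so extend:
78 + 6 = 84;  515 + 84 = 599;  2371 + 599 = 2970

2970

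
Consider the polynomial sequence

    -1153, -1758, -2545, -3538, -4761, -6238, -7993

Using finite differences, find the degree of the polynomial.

D1: -605, -787, -993, -1223, -1477, -1755
D2: -182, -206, -230, -254, -278
D3: -24, -24, -24, -24
The third differences are constant, so the polynomial has degree 3.

3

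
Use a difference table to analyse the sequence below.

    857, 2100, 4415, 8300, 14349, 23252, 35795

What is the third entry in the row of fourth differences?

96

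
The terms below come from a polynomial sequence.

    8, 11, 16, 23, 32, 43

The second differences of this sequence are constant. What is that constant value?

2

Δ: 3, 5, 7, 9, 11
Δ²: 2, 2, 2, 2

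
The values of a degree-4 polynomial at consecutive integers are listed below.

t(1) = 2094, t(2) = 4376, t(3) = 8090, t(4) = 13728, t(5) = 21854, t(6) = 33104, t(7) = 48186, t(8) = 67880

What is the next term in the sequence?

First differences: 2282, 3714, 5638, 8126, 11250, 15082, 19694
Second differences: 1432, 1924, 2488, 3124, 3832, 4612
Third differences: 492, 564, 636, 708, 780
Fourth differences: 72, 72, 72, 72
Constant fourth difference = 72, so extend:
780 + 72 = 852;  4612 + 852 = 5464;  19694 + 5464 = 25158;  67880 + 25158 = 93038

93038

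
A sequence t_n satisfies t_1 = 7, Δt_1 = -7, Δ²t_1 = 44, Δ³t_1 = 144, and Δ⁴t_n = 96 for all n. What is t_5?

915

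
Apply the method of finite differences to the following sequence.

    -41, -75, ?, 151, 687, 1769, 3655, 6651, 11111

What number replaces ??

-49

Using the last 6 terms:
D1: 536, 1082, 1886, 2996, 4460
D2: 546, 804, 1110, 1464
D3: 258, 306, 354
D4: 48, 48
Constant fourth difference = 48.
Extend backward: 258 − 48 = 210;  546 − 210 = 336;  536 − 336 = 200;  151 − 200 = -49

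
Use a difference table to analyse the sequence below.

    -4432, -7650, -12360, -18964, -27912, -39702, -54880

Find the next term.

-74040

First differences: -3218  -4710  -6604  -8948  -11790  -15178
Second differences: -1492  -1894  -2344  -2842  -3388
Third differences: -402  -450  -498  -546
Fourth differences: -48  -48  -48
The fourth differences are constant (-48).
-546 − 48 = -594;  -3388 − 594 = -3982;  -15178 − 3982 = -19160;  -54880 − 19160 = -74040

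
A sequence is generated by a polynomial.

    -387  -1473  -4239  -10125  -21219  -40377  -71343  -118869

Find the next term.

-188835

Δ: -1086 , -2766 , -5886 , -11094 , -19158 , -30966 , -47526
Δ²: -1680 , -3120 , -5208 , -8064 , -11808 , -16560
Δ³: -1440 , -2088 , -2856 , -3744 , -4752
Δ⁴: -648 , -768 , -888 , -1008
Δ⁵: -120 , -120 , -120
Fifth differences constant at -120.
-1008 − 120 = -1128;  -4752 − 1128 = -5880;  -16560 − 5880 = -22440;  -47526 − 22440 = -69966;  -118869 − 69966 = -188835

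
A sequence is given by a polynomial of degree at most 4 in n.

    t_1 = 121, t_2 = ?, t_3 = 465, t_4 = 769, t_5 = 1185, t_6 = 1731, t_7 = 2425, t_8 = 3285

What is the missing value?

Using the last 6 terms:
D1: 304, 416, 546, 694, 860
D2: 112, 130, 148, 166
D3: 18, 18, 18
Constant third difference = 18.
Extend backward: 112 − 18 = 94;  304 − 94 = 210;  465 − 210 = 255

255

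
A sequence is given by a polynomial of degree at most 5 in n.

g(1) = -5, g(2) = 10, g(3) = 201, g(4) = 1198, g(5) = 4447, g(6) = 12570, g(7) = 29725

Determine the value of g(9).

117603

First differences: 15 , 191 , 997 , 3249 , 8123 , 17155
Second differences: 176 , 806 , 2252 , 4874 , 9032
Third differences: 630 , 1446 , 2622 , 4158
Fourth differences: 816 , 1176 , 1536
Fifth differences: 360 , 360
Fifth differences constant at 360.
1536 + 360 = 1896;  4158 + 1896 = 6054;  9032 + 6054 = 15086;  17155 + 15086 = 32241;  29725 + 32241 = 61966
1896 + 360 = 2256;  6054 + 2256 = 8310;  15086 + 8310 = 23396;  32241 + 23396 = 55637;  61966 + 55637 = 117603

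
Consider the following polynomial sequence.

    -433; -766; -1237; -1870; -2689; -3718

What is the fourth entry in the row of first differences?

-819

Δ: -333, -471, -633, -819, -1029
Δ²: -138, -162, -186, -210
Δ³: -24, -24, -24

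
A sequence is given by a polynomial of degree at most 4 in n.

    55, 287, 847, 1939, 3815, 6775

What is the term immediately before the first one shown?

D1: 232, 560, 1092, 1876, 2960
D2: 328, 532, 784, 1084
D3: 204, 252, 300
D4: 48, 48
The fourth differences are constant at 48.
Work back: 204 − 48 = 156;  328 − 156 = 172;  232 − 172 = 60;  55 − 60 = -5

-5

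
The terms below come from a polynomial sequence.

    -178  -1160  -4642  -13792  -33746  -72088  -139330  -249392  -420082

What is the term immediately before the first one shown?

Δ: -982, -3482, -9150, -19954, -38342, -67242, -110062, -170690
Δ²: -2500, -5668, -10804, -18388, -28900, -42820, -60628
Δ³: -3168, -5136, -7584, -10512, -13920, -17808
Δ⁴: -1968, -2448, -2928, -3408, -3888
Δ⁵: -480, -480, -480, -480
The fifth differences are constant at -480.
Work back: -1968 + 480 = -1488;  -3168 + 1488 = -1680;  -2500 + 1680 = -820;  -982 + 820 = -162;  -178 + 162 = -16

-16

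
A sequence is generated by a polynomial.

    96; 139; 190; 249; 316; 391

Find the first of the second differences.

Δ: 43, 51, 59, 67, 75
Δ²: 8, 8, 8, 8

8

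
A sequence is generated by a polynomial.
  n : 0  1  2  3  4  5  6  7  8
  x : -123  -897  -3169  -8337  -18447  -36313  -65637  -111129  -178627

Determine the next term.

-275217

First differences: -774, -2272, -5168, -10110, -17866, -29324, -45492, -67498
Second differences: -1498, -2896, -4942, -7756, -11458, -16168, -22006
Third differences: -1398, -2046, -2814, -3702, -4710, -5838
Fourth differences: -648, -768, -888, -1008, -1128
Fifth differences: -120, -120, -120, -120
Fifth differences constant at -120.
-1128 − 120 = -1248;  -5838 − 1248 = -7086;  -22006 − 7086 = -29092;  -67498 − 29092 = -96590;  -178627 − 96590 = -275217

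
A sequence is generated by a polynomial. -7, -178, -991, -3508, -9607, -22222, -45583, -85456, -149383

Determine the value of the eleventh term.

D1: -171 , -813 , -2517 , -6099 , -12615 , -23361 , -39873 , -63927
D2: -642 , -1704 , -3582 , -6516 , -10746 , -16512 , -24054
D3: -1062 , -1878 , -2934 , -4230 , -5766 , -7542
D4: -816 , -1056 , -1296 , -1536 , -1776
D5: -240 , -240 , -240 , -240
Constant fifth difference = -240, so extend:
-1776 − 240 = -2016;  -7542 − 2016 = -9558;  -24054 − 9558 = -33612;  -63927 − 33612 = -97539;  -149383 − 97539 = -246922
-2016 − 240 = -2256;  -9558 − 2256 = -11814;  -33612 − 11814 = -45426;  -97539 − 45426 = -142965;  -246922 − 142965 = -389887

-389887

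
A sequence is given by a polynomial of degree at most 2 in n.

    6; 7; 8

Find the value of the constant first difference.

1

Δ: 1, 1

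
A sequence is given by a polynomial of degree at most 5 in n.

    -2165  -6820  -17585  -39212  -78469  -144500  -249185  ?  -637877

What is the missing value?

-407500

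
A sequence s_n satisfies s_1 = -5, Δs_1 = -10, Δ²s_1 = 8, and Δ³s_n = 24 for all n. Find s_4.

13

Build the table forward from the leading diagonal:
Third differences: 24, 24, 24, 24
Second differences: 8, 32, 56, 80
First differences: -10, -2, 30, 86
s: -5, -15, -17, 13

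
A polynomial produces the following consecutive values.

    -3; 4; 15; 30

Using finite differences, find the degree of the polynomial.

2

D1: 7, 11, 15
D2: 4, 4
The second differences are constant, so the polynomial has degree 2.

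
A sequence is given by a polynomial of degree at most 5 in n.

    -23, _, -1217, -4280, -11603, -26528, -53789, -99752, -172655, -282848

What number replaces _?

-224

Using the last 8 terms:
D1: -3063, -7323, -14925, -27261, -45963, -72903, -110193
D2: -4260, -7602, -12336, -18702, -26940, -37290
D3: -3342, -4734, -6366, -8238, -10350
D4: -1392, -1632, -1872, -2112
D5: -240, -240, -240
Constant fifth difference = -240.
Extend backward: -1392 + 240 = -1152;  -3342 + 1152 = -2190;  -4260 + 2190 = -2070;  -3063 + 2070 = -993;  -1217 + 993 = -224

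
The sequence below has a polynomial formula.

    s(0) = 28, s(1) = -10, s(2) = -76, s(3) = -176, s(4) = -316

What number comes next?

-502

First differences: -38 , -66 , -100 , -140
Second differences: -28 , -34 , -40
Third differences: -6 , -6
Third differences constant at -6.
-40 − 6 = -46;  -140 − 46 = -186;  -316 − 186 = -502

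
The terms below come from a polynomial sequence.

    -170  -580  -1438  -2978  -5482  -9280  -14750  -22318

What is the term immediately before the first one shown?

-22

-410, -858, -1540, -2504, -3798, -5470, -7568
-448, -682, -964, -1294, -1672, -2098
-234, -282, -330, -378, -426
-48, -48, -48, -48
The fourth differences are constant at -48.
Work back: -234 + 48 = -186;  -448 + 186 = -262;  -410 + 262 = -148;  -170 + 148 = -22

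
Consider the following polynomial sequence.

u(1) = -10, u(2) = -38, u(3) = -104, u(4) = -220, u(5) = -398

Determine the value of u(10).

-2638

First differences: -28, -66, -116, -178
Second differences: -38, -50, -62
Third differences: -12, -12
Third differences constant at -12.
-62 − 12 = -74;  -178 − 74 = -252;  -398 − 252 = -650
-74 − 12 = -86;  -252 − 86 = -338;  -650 − 338 = -988
-86 − 12 = -98;  -338 − 98 = -436;  -988 − 436 = -1424
-98 − 12 = -110;  -436 − 110 = -546;  -1424 − 546 = -1970
-110 − 12 = -122;  -546 − 122 = -668;  -1970 − 668 = -2638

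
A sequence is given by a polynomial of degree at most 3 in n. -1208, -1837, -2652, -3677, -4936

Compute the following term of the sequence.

-6453

-629  -815  -1025  -1259
-186  -210  -234
-24  -24
Third differences constant at -24.
-234 − 24 = -258;  -1259 − 258 = -1517;  -4936 − 1517 = -6453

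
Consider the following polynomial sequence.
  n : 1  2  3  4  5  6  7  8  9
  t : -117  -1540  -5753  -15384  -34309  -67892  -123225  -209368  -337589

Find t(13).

-1587333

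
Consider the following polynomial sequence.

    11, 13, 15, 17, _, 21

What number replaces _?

19

Using the first 4 terms:
D1: 2, 2, 2
Constant first difference = 2.
Extend forward: 17 + 2 = 19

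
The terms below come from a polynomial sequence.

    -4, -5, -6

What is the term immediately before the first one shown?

-3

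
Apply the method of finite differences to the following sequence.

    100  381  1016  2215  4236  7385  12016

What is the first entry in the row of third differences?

D1: 281, 635, 1199, 2021, 3149, 4631
D2: 354, 564, 822, 1128, 1482
D3: 210, 258, 306, 354
D4: 48, 48, 48

210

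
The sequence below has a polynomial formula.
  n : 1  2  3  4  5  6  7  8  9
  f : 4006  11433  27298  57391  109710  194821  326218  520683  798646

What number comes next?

1184545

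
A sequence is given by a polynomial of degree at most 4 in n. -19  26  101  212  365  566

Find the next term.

821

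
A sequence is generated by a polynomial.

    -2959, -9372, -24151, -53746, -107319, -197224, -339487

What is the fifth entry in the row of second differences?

-52358

First differences: -6413, -14779, -29595, -53573, -89905, -142263
Second differences: -8366, -14816, -23978, -36332, -52358
Third differences: -6450, -9162, -12354, -16026
Fourth differences: -2712, -3192, -3672
Fifth differences: -480, -480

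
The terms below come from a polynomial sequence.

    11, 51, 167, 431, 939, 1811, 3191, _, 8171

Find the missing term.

5247

Using the first 7 terms:
40, 116, 264, 508, 872, 1380
76, 148, 244, 364, 508
72, 96, 120, 144
24, 24, 24
Constant fourth difference = 24.
Extend forward: 144 + 24 = 168;  508 + 168 = 676;  1380 + 676 = 2056;  3191 + 2056 = 5247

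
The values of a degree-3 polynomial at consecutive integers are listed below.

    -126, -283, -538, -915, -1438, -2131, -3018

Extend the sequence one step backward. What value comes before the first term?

First differences: -157, -255, -377, -523, -693, -887
Second differences: -98, -122, -146, -170, -194
Third differences: -24, -24, -24, -24
The third differences are constant at -24.
Work back: -98 + 24 = -74;  -157 + 74 = -83;  -126 + 83 = -43

-43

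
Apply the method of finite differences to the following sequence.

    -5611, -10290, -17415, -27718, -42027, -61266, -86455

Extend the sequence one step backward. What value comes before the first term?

D1: -4679, -7125, -10303, -14309, -19239, -25189
D2: -2446, -3178, -4006, -4930, -5950
D3: -732, -828, -924, -1020
D4: -96, -96, -96
The fourth differences are constant at -96.
Work back: -732 + 96 = -636;  -2446 + 636 = -1810;  -4679 + 1810 = -2869;  -5611 + 2869 = -2742

-2742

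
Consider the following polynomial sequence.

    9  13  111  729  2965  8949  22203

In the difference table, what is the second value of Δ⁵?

360

First differences: 4, 98, 618, 2236, 5984, 13254
Second differences: 94, 520, 1618, 3748, 7270
Third differences: 426, 1098, 2130, 3522
Fourth differences: 672, 1032, 1392
Fifth differences: 360, 360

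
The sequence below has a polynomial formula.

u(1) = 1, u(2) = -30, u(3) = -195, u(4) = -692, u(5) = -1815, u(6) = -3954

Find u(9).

Δ: -31, -165, -497, -1123, -2139
Δ²: -134, -332, -626, -1016
Δ³: -198, -294, -390
Δ⁴: -96, -96
The fourth differences are constant (-96).
-390 − 96 = -486;  -1016 − 486 = -1502;  -2139 − 1502 = -3641;  -3954 − 3641 = -7595
-486 − 96 = -582;  -1502 − 582 = -2084;  -3641 − 2084 = -5725;  -7595 − 5725 = -13320
-582 − 96 = -678;  -2084 − 678 = -2762;  -5725 − 2762 = -8487;  -13320 − 8487 = -21807

-21807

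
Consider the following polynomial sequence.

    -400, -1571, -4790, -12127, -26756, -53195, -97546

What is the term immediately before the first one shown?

First differences: -1171, -3219, -7337, -14629, -26439, -44351
Second differences: -2048, -4118, -7292, -11810, -17912
Third differences: -2070, -3174, -4518, -6102
Fourth differences: -1104, -1344, -1584
Fifth differences: -240, -240
The fifth differences are constant at -240.
Work back: -1104 + 240 = -864;  -2070 + 864 = -1206;  -2048 + 1206 = -842;  -1171 + 842 = -329;  -400 + 329 = -71

-71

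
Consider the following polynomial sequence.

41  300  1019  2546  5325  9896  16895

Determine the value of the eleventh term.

85251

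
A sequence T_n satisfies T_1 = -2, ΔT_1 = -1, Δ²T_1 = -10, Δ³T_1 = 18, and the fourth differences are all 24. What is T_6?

193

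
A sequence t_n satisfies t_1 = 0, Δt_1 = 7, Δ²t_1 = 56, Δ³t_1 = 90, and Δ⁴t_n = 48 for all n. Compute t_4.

Build the table forward from the leading diagonal:
Δ⁴: 48  48  48  48
Δ³: 90  138  186  234
Δ²: 56  146  284  470
Δ: 7  63  209  493
t: 0  7  70  279

279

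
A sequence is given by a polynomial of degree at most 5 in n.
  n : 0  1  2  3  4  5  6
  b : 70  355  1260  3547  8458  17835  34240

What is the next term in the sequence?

D1: 285, 905, 2287, 4911, 9377, 16405
D2: 620, 1382, 2624, 4466, 7028
D3: 762, 1242, 1842, 2562
D4: 480, 600, 720
D5: 120, 120
Fifth differences constant at 120.
720 + 120 = 840;  2562 + 840 = 3402;  7028 + 3402 = 10430;  16405 + 10430 = 26835;  34240 + 26835 = 61075

61075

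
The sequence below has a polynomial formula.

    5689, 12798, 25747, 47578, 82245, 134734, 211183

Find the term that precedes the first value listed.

D1: 7109, 12949, 21831, 34667, 52489, 76449
D2: 5840, 8882, 12836, 17822, 23960
D3: 3042, 3954, 4986, 6138
D4: 912, 1032, 1152
D5: 120, 120
The fifth differences are constant at 120.
Work back: 912 − 120 = 792;  3042 − 792 = 2250;  5840 − 2250 = 3590;  7109 − 3590 = 3519;  5689 − 3519 = 2170

2170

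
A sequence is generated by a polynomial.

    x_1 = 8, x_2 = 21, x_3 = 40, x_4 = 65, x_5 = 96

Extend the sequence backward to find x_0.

1

13, 19, 25, 31
6, 6, 6
The second differences are constant at 6.
Work back: 13 − 6 = 7;  8 − 7 = 1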